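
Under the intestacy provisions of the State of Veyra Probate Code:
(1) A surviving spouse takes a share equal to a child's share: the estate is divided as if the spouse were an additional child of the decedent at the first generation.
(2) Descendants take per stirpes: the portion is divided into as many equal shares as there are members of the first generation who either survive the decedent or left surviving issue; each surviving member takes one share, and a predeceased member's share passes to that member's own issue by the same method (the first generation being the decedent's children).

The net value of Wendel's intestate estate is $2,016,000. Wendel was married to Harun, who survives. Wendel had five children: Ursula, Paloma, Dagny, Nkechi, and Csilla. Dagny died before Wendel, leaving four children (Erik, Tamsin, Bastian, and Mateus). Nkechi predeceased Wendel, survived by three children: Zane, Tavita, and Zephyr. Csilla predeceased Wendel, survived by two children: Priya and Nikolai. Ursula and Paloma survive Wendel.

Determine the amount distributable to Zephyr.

Zephyr receives $112,000.

The spouse counts as an additional share at the children's level, so there are 6 primary shares of $336,000. Harun takes one such share ($336,000).
The children's combined portion ($1,680,000) is divided into 5 shares of $336,000: Ursula and Paloma each take $336,000; Dagny's $336,000 share passes to Dagny's issue; Nkechi's $336,000 share passes to Nkechi's issue; Csilla's $336,000 share passes to Csilla's issue.
Dagny's share ($336,000) is divided into 4 shares of $84,000: Erik, Tamsin, Bastian, and Mateus each take $84,000.
Nkechi's share ($336,000) is divided into 3 shares of $112,000: Zane, Tavita, and Zephyr each take $112,000.
Csilla's share ($336,000) is divided into 2 shares of $168,000: Priya and Nikolai each take $168,000.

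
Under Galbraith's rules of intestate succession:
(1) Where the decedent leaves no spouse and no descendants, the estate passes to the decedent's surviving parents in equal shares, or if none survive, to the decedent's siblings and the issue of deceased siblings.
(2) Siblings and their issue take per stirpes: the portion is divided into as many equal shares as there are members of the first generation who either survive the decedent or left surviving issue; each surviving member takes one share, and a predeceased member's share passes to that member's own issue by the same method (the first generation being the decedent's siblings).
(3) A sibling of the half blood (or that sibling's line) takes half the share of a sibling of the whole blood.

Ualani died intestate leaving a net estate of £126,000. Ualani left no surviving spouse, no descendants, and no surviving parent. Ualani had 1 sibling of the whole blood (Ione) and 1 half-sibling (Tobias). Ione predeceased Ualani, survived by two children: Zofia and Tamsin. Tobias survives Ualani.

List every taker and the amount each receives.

Zofia: £42,000; Tamsin: £42,000; Tobias: £42,000

The entire £126,000 passes to the siblings and their issue.
Counting each half-blood sibling's line as half a unit, there are 3/2 units in £126,000, so one unit is £84,000. Whole-blood lines (Ione) take £84,000 each; half-blood lines (Tobias) take £42,000 each.
Ione's share (£84,000) is divided into 2 shares of £42,000: Zofia and Tamsin each take £42,000.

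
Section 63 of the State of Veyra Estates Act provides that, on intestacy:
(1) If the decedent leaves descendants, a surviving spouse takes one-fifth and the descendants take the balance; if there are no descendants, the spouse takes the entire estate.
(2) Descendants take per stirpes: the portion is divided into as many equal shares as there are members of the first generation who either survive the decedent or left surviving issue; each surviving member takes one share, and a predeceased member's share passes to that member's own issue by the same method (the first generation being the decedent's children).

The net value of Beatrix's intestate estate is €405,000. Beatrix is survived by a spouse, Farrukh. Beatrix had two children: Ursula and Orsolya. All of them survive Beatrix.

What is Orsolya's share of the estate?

Orsolya receives €162,000.

Farrukh takes one-fifth of €405,000 = €81,000. The remaining €324,000 passes to the descendants.
The descendants' portion (€324,000) is divided into 2 shares of €162,000: Ursula and Orsolya each take €162,000.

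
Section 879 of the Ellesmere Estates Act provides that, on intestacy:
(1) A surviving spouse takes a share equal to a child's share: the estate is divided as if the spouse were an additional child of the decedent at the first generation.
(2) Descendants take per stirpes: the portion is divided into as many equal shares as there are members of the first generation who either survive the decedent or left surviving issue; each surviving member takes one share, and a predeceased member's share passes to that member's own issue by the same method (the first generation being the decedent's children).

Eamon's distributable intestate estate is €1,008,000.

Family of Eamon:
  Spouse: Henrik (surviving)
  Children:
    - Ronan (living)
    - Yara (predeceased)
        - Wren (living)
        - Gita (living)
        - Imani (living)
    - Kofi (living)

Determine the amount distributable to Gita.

Gita receives €84,000.

The spouse counts as an additional share at the children's level, so there are 4 primary shares of €252,000. Henrik takes one such share (€252,000).
The children's combined portion (€756,000) is divided into 3 shares of €252,000: Ronan and Kofi each take €252,000; Yara's €252,000 share passes to Yara's issue.
Yara's share (€252,000) is divided into 3 shares of €84,000: Wren, Gita, and Imani each take €84,000.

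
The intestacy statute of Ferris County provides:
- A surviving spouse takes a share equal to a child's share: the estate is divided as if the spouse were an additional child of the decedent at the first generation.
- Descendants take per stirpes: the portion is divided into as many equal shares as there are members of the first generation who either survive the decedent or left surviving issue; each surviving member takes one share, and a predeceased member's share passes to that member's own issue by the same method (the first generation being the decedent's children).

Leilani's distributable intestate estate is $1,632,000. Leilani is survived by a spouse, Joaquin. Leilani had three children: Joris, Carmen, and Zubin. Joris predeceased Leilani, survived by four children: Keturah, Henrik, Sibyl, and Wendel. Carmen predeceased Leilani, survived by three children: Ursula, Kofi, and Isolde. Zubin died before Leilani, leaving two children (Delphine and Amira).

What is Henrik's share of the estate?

Henrik receives $102,000.

The spouse counts as an additional share at the children's level, so there are 4 primary shares of $408,000. Joaquin takes one such share ($408,000).
The children's combined portion ($1,224,000) is divided into 3 shares of $408,000: Joris's $408,000 share passes to Joris's issue; Carmen's $408,000 share passes to Carmen's issue; Zubin's $408,000 share passes to Zubin's issue.
Joris's share ($408,000) is divided into 4 shares of $102,000: Keturah, Henrik, Sibyl, and Wendel each take $102,000.
Carmen's share ($408,000) is divided into 3 shares of $136,000: Ursula, Kofi, and Isolde each take $136,000.
Zubin's share ($408,000) is divided into 2 shares of $204,000: Delphine and Amira each take $204,000.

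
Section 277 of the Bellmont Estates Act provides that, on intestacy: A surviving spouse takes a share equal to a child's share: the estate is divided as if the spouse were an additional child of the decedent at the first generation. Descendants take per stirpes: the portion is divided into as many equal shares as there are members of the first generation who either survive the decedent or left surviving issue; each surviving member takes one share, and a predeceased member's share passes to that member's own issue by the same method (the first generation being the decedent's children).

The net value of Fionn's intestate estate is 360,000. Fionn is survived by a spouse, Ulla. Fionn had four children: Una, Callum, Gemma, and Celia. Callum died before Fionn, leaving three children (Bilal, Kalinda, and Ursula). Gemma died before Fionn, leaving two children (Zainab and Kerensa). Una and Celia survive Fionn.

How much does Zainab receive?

Zainab receives 36,000.

The spouse counts as an additional share at the children's level, so there are 5 primary shares of 72,000. Ulla takes one such share (72,000).
The children's combined portion (288,000) is divided into 4 shares of 72,000: Una and Celia each take 72,000; Callum's 72,000 share passes to Callum's issue; Gemma's 72,000 share passes to Gemma's issue.
Callum's share (72,000) is divided into 3 shares of 24,000: Bilal, Kalinda, and Ursula each take 24,000.
Gemma's share (72,000) is divided into 2 shares of 36,000: Zainab and Kerensa each take 36,000.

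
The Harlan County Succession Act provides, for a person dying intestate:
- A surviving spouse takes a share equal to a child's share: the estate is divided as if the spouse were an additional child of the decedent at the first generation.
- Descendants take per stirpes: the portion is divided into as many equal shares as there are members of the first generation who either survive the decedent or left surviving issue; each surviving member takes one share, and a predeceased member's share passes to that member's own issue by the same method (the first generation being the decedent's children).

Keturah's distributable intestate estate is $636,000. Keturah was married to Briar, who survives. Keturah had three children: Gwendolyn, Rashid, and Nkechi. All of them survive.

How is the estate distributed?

The spouse counts as an additional share at the children's level, so there are 4 primary shares of $159,000. Briar takes one such share ($159,000).
The children's combined portion ($477,000) is divided into 3 shares of $159,000: Gwendolyn, Rashid, and Nkechi each take $159,000.

Briar: $159,000; Gwendolyn: $159,000; Rashid: $159,000; Nkechi: $159,000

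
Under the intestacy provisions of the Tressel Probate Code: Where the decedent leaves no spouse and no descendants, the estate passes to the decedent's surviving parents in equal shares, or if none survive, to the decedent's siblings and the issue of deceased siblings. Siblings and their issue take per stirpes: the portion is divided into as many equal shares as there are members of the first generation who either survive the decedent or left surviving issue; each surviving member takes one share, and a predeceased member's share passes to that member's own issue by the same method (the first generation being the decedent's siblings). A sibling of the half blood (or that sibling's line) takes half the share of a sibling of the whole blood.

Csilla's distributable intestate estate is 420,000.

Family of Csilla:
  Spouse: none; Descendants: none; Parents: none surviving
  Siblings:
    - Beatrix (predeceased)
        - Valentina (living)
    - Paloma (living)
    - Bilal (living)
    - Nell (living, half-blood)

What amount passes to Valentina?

The entire 420,000 passes to the siblings and their issue.
Counting each half-blood sibling's line as half a unit, there are 7/2 units in 420,000, so one unit is 120,000. Whole-blood lines (Beatrix, Paloma, and Bilal) take 120,000 each; half-blood lines (Nell) take 60,000 each.
Beatrix's share (120,000) passes entirely to Valentina.

Valentina receives 120,000.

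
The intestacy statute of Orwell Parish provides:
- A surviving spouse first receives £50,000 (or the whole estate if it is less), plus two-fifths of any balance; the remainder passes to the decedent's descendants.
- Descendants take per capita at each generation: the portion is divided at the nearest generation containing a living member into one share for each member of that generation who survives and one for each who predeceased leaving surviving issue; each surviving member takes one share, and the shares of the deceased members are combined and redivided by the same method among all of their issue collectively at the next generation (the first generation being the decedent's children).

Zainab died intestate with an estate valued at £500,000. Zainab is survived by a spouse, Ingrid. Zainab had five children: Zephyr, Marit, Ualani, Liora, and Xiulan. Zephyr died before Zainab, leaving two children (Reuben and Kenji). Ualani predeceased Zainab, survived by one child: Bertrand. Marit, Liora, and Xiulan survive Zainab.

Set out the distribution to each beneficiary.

Ingrid first takes £50,000, leaving a balance of £450,000. Ingrid then takes two-fifths of the balance (£180,000), for a total of £230,000. The remaining £270,000 passes to the descendants.
The descendants' portion (£270,000) is divided at the children's generation into 5 shares of £54,000. Marit, Liora, and Xiulan each take £54,000. The 2 shares of the deceased (Zephyr and Ualani) are combined into a pool of £108,000.
That pool (£108,000) is divided at the grandchildren's generation equally among Reuben, Kenji, and Bertrand: £36,000 each.

Ingrid: £230,000; Reuben: £36,000; Kenji: £36,000; Marit: £54,000; Bertrand: £36,000; Liora: £54,000; Xiulan: £54,000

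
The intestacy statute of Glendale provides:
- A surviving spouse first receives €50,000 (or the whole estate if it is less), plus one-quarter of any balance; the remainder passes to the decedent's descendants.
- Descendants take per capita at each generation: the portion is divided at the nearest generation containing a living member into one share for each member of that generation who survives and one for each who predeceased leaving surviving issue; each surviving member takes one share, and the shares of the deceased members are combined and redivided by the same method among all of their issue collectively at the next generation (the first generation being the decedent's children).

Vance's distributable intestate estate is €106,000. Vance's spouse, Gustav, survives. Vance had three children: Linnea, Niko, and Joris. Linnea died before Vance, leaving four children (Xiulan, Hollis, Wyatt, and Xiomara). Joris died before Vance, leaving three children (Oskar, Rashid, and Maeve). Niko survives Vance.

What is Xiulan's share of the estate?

Xiulan receives €4,000.

Gustav first takes €50,000, leaving a balance of €56,000. Gustav then takes one-quarter of the balance (€14,000), for a total of €64,000. The remaining €42,000 passes to the descendants.
The descendants' portion (€42,000) is divided at the children's generation into 3 shares of €14,000. Niko takes €14,000. The 2 shares of the deceased (Linnea and Joris) are combined into a pool of €28,000.
That pool (€28,000) is divided at the grandchildren's generation equally among Xiulan, Hollis, Wyatt, Xiomara, Oskar, Rashid, and Maeve: €4,000 each.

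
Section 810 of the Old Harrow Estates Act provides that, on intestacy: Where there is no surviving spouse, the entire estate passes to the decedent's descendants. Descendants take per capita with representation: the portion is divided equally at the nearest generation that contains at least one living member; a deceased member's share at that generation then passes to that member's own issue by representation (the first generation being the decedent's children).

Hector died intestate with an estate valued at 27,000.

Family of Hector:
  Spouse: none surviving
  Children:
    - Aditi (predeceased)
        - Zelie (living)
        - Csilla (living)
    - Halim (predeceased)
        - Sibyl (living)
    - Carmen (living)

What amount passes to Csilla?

Csilla receives 4,500.

The entire 27,000 passes to the descendants.
That amount (27,000) is divided into 3 shares of 9,000: Carmen takes 9,000; Aditi's 9,000 share passes to Aditi's issue; Halim's 9,000 share passes to Halim's issue.
Aditi's share (9,000) is divided into 2 shares of 4,500: Zelie and Csilla each take 4,500.
Halim's share (9,000) passes entirely to Sibyl.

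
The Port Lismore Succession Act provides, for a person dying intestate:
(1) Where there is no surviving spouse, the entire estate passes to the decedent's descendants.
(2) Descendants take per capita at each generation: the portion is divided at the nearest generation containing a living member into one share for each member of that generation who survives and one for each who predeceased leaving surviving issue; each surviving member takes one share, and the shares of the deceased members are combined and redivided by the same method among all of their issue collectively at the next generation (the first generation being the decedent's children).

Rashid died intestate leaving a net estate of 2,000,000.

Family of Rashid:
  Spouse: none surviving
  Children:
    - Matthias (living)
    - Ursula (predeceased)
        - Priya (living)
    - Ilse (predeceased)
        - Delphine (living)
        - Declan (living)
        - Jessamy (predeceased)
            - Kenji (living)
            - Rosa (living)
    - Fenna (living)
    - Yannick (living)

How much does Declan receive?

The entire 2,000,000 passes to the descendants.
That amount (2,000,000) is divided at the children's generation into 5 shares of 400,000. Matthias, Fenna, and Yannick each take 400,000. The 2 shares of the deceased (Ursula and Ilse) are combined into a pool of 800,000.
That pool (800,000) is divided at the grandchildren's generation into 4 shares of 200,000. Priya, Delphine, and Declan each take 200,000. The remaining share for the deceased Jessamy (200,000) is carried to the next generation.
That pool (200,000) is divided at the great-grandchildren's generation equally among Kenji and Rosa: 100,000 each.

Declan receives 200,000.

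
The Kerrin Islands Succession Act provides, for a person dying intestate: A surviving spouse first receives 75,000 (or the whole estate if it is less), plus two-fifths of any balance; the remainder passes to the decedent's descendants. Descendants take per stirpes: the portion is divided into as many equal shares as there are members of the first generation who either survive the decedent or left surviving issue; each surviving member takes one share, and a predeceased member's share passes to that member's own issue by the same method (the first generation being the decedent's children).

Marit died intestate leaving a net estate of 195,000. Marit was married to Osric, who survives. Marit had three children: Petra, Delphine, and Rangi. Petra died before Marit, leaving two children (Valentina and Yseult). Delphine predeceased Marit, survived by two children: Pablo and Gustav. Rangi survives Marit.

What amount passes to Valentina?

Valentina receives 12,000.

Osric first takes 75,000, leaving a balance of 120,000. Osric then takes two-fifths of the balance (48,000), for a total of 123,000. The remaining 72,000 passes to the descendants.
The descendants' portion (72,000) is divided into 3 shares of 24,000: Rangi takes 24,000; Petra's 24,000 share passes to Petra's issue; Delphine's 24,000 share passes to Delphine's issue.
Petra's share (24,000) is divided into 2 shares of 12,000: Valentina and Yseult each take 12,000.
Delphine's share (24,000) is divided into 2 shares of 12,000: Pablo and Gustav each take 12,000.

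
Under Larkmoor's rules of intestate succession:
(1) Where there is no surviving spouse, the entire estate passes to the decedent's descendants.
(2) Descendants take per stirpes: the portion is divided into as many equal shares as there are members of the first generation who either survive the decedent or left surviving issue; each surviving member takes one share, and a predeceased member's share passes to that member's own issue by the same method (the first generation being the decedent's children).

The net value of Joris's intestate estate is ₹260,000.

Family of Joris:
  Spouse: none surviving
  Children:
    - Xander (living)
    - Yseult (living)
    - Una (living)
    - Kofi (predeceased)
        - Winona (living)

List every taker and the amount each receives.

The entire ₹260,000 passes to the descendants.
That amount (₹260,000) is divided into 4 shares of ₹65,000: Xander, Yseult, and Una each take ₹65,000; Kofi's ₹65,000 share passes to Kofi's issue.
Kofi's share (₹65,000) passes entirely to Winona.

Xander: ₹65,000; Yseult: ₹65,000; Una: ₹65,000; Winona: ₹65,000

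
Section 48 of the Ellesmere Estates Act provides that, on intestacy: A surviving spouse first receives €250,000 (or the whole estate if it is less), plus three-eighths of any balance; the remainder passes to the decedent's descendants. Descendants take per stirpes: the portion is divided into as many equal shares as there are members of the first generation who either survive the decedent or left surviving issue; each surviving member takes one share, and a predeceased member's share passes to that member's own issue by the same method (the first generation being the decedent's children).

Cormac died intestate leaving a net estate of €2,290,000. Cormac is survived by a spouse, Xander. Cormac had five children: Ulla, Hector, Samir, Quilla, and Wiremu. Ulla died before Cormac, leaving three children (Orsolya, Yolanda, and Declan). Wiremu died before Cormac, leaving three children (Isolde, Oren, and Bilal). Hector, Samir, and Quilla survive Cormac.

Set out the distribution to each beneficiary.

Xander first takes €250,000, leaving a balance of €2,040,000. Xander then takes three-eighths of the balance (€765,000), for a total of €1,015,000. The remaining €1,275,000 passes to the descendants.
The descendants' portion (€1,275,000) is divided into 5 shares of €255,000: Hector, Samir, and Quilla each take €255,000; Ulla's €255,000 share passes to Ulla's issue; Wiremu's €255,000 share passes to Wiremu's issue.
Ulla's share (€255,000) is divided into 3 shares of €85,000: Orsolya, Yolanda, and Declan each take €85,000.
Wiremu's share (€255,000) is divided into 3 shares of €85,000: Isolde, Oren, and Bilal each take €85,000.

Xander: €1,015,000; Orsolya: €85,000; Yolanda: €85,000; Declan: €85,000; Hector: €255,000; Samir: €255,000; Quilla: €255,000; Isolde: €85,000; Oren: €85,000; Bilal: €85,000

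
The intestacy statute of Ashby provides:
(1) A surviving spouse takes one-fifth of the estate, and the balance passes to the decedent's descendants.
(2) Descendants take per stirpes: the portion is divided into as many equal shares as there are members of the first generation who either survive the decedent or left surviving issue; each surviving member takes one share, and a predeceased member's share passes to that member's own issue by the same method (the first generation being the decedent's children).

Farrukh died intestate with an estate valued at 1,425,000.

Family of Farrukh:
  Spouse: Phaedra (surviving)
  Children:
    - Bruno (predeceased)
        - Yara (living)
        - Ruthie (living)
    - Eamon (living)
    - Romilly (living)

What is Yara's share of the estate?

Phaedra takes one-fifth of 1,425,000 = 285,000. The remaining 1,140,000 passes to the descendants.
The descendants' portion (1,140,000) is divided into 3 shares of 380,000: Eamon and Romilly each take 380,000; Bruno's 380,000 share passes to Bruno's issue.
Bruno's share (380,000) is divided into 2 shares of 190,000: Yara and Ruthie each take 190,000.

Yara receives 190,000.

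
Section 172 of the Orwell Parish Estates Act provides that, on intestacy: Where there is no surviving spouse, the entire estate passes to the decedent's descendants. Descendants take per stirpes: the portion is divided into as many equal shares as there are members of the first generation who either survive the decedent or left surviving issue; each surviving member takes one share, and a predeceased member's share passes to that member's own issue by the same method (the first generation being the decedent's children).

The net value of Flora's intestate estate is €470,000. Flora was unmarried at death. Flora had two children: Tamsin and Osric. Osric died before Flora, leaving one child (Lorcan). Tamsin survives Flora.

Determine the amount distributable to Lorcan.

Lorcan receives €235,000.

The entire €470,000 passes to the descendants.
That amount (€470,000) is divided into 2 shares of €235,000: Tamsin takes €235,000; Osric's €235,000 share passes to Osric's issue.
Osric's share (€235,000) passes entirely to Lorcan.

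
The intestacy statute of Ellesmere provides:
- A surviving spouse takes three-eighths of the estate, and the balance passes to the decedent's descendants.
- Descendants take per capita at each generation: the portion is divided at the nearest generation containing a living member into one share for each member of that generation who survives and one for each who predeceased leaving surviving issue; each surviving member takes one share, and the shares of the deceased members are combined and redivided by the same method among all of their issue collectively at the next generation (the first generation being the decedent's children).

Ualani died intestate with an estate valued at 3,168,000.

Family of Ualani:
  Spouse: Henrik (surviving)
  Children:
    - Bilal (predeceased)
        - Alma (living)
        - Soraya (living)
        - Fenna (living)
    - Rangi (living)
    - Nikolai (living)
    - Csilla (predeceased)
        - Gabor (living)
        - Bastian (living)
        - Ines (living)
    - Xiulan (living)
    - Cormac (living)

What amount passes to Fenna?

Fenna receives 110,000.

Henrik takes three-eighths of 3,168,000 = 1,188,000. The remaining 1,980,000 passes to the descendants.
The descendants' portion (1,980,000) is divided at the children's generation into 6 shares of 330,000. Rangi, Nikolai, Xiulan, and Cormac each take 330,000. The 2 shares of the deceased (Bilal and Csilla) are combined into a pool of 660,000.
That pool (660,000) is divided at the grandchildren's generation equally among Alma, Soraya, Fenna, Gabor, Bastian, and Ines: 110,000 each.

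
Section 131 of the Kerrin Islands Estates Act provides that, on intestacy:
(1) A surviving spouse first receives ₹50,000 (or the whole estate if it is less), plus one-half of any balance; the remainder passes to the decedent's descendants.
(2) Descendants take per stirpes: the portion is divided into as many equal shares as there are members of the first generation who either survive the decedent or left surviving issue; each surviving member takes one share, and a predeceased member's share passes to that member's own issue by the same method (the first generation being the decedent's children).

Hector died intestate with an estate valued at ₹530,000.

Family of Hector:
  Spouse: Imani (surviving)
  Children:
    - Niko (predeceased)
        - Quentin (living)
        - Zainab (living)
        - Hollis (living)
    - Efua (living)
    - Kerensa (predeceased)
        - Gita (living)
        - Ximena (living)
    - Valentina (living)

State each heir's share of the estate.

Imani first takes ₹50,000, leaving a balance of ₹480,000. Imani then takes one-half of the balance (₹240,000), for a total of ₹290,000. The remaining ₹240,000 passes to the descendants.
The descendants' portion (₹240,000) is divided into 4 shares of ₹60,000: Efua and Valentina each take ₹60,000; Niko's ₹60,000 share passes to Niko's issue; Kerensa's ₹60,000 share passes to Kerensa's issue.
Niko's share (₹60,000) is divided into 3 shares of ₹20,000: Quentin, Zainab, and Hollis each take ₹20,000.
Kerensa's share (₹60,000) is divided into 2 shares of ₹30,000: Gita and Ximena each take ₹30,000.

Imani: ₹290,000; Quentin: ₹20,000; Zainab: ₹20,000; Hollis: ₹20,000; Efua: ₹60,000; Gita: ₹30,000; Ximena: ₹30,000; Valentina: ₹60,000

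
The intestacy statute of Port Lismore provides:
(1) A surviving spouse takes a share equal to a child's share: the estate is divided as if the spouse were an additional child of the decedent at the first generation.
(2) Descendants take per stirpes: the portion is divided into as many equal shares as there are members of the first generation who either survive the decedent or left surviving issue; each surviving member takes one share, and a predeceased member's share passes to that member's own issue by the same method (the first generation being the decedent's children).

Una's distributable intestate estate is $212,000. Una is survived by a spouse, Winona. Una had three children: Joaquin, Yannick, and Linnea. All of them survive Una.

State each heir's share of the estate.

The spouse counts as an additional share at the children's level, so there are 4 primary shares of $53,000. Winona takes one such share ($53,000).
The children's combined portion ($159,000) is divided into 3 shares of $53,000: Joaquin, Yannick, and Linnea each take $53,000.

Winona: $53,000; Joaquin: $53,000; Yannick: $53,000; Linnea: $53,000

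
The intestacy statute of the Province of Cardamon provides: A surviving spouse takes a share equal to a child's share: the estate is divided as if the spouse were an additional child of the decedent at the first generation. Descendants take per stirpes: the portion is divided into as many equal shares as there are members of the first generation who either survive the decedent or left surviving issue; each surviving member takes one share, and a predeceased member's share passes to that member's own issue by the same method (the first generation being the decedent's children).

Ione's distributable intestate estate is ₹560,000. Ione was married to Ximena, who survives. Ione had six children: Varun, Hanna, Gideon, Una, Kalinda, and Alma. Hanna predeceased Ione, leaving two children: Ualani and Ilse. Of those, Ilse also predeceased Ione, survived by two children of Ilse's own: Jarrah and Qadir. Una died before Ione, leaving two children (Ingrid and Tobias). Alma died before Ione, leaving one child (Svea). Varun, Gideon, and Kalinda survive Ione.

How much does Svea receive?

Svea receives ₹80,000.

The spouse counts as an additional share at the children's level, so there are 7 primary shares of ₹80,000. Ximena takes one such share (₹80,000).
The children's combined portion (₹480,000) is divided into 6 shares of ₹80,000: Varun, Gideon, and Kalinda each take ₹80,000; Hanna's ₹80,000 share passes to Hanna's issue; Una's ₹80,000 share passes to Una's issue; Alma's ₹80,000 share passes to Alma's issue.
Hanna's share (₹80,000) is divided into 2 shares of ₹40,000: Ualani takes ₹40,000; Ilse's ₹40,000 share passes to Ilse's issue.
Ilse's share (₹40,000) is divided into 2 shares of ₹20,000: Jarrah and Qadir each take ₹20,000.
Una's share (₹80,000) is divided into 2 shares of ₹40,000: Ingrid and Tobias each take ₹40,000.
Alma's share (₹80,000) passes entirely to Svea.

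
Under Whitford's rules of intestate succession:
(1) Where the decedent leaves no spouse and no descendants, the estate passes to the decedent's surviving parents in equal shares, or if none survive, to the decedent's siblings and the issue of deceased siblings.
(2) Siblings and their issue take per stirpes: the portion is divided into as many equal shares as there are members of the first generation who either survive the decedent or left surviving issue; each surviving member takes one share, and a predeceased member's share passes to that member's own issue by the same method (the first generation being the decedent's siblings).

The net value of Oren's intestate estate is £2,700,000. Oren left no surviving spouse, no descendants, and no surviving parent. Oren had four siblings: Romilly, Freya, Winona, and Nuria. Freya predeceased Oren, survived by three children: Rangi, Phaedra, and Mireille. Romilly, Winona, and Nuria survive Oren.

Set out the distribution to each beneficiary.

Romilly: £675,000; Rangi: £225,000; Phaedra: £225,000; Mireille: £225,000; Winona: £675,000; Nuria: £675,000

The entire £2,700,000 passes to the siblings and their issue.
That amount (£2,700,000) is divided into 4 shares of £675,000: Romilly, Winona, and Nuria each take £675,000; Freya's £675,000 share passes to Freya's issue.
Freya's share (£675,000) is divided into 3 shares of £225,000: Rangi, Phaedra, and Mireille each take £225,000.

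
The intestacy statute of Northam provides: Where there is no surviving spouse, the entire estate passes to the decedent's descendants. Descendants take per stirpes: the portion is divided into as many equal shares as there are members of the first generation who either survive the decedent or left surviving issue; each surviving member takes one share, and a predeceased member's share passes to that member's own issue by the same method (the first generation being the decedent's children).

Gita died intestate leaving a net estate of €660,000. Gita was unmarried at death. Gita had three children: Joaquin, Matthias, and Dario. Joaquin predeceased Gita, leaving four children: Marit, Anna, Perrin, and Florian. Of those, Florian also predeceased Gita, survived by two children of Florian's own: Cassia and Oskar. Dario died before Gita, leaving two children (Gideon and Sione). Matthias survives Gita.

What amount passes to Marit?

The entire €660,000 passes to the descendants.
That amount (€660,000) is divided into 3 shares of €220,000: Matthias takes €220,000; Joaquin's €220,000 share passes to Joaquin's issue; Dario's €220,000 share passes to Dario's issue.
Joaquin's share (€220,000) is divided into 4 shares of €55,000: Marit, Anna, and Perrin each take €55,000; Florian's €55,000 share passes to Florian's issue.
Florian's share (€55,000) is divided into 2 shares of €27,500: Cassia and Oskar each take €27,500.
Dario's share (€220,000) is divided into 2 shares of €110,000: Gideon and Sione each take €110,000.

Marit receives €55,000.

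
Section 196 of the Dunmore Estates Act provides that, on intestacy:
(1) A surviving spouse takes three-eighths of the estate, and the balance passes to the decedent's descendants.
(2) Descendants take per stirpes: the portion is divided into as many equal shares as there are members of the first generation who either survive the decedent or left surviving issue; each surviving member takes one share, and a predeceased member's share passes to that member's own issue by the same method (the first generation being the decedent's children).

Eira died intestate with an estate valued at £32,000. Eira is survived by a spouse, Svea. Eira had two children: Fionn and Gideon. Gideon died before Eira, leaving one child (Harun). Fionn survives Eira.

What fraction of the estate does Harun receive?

Svea takes three-eighths of £32,000 = £12,000. The remaining £20,000 passes to the descendants.
The descendants' portion (£20,000) is divided into 2 shares of £10,000: Fionn takes £10,000; Gideon's £10,000 share passes to Gideon's issue.
Gideon's share (£10,000) passes entirely to Harun.

Harun receives 5/16 of the estate.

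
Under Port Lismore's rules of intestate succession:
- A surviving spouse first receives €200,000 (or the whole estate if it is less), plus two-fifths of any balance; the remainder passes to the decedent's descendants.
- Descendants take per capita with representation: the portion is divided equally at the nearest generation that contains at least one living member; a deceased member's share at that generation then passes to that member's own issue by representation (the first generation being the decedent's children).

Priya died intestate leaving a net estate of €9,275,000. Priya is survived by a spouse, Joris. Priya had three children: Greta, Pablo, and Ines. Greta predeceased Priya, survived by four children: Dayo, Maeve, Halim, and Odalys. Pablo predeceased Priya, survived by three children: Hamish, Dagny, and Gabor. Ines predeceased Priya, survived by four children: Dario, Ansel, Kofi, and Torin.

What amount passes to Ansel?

Ansel receives €495,000.

Joris first takes €200,000, leaving a balance of €9,075,000. Joris then takes two-fifths of the balance (€3,630,000), for a total of €3,830,000. The remaining €5,445,000 passes to the descendants.
No child survives, so the initial division is made at the grandchildren's generation.
The descendants' portion (€5,445,000) is divided into 11 shares of €495,000: Dayo, Maeve, Halim, Odalys, Hamish, Dagny, Gabor, Dario, Ansel, Kofi, and Torin each take €495,000.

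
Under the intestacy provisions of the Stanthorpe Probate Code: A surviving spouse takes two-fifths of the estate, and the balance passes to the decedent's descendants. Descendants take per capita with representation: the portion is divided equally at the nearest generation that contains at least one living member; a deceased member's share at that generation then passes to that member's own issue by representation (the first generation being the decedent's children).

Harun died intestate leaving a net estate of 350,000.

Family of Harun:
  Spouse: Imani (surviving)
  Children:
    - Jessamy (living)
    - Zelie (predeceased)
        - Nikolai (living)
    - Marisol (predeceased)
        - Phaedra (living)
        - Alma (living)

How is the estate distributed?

Imani takes two-fifths of 350,000 = 140,000. The remaining 210,000 passes to the descendants.
The descendants' portion (210,000) is divided into 3 shares of 70,000: Jessamy takes 70,000; Zelie's 70,000 share passes to Zelie's issue; Marisol's 70,000 share passes to Marisol's issue.
Zelie's share (70,000) passes entirely to Nikolai.
Marisol's share (70,000) is divided into 2 shares of 35,000: Phaedra and Alma each take 35,000.

Imani: 140,000; Jessamy: 70,000; Nikolai: 70,000; Phaedra: 35,000; Alma: 35,000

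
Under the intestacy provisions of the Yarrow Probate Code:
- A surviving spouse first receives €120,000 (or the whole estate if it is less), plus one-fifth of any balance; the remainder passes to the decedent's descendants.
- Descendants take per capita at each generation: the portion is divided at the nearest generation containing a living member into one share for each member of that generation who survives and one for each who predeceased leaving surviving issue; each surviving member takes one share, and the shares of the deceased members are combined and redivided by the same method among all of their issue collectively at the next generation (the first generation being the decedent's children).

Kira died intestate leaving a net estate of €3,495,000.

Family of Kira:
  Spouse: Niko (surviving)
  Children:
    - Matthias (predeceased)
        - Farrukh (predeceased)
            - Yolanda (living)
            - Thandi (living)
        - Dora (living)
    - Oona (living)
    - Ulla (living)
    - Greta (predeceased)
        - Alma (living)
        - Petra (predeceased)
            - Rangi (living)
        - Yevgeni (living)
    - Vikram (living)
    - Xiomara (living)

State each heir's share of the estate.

Niko: €795,000; Yolanda: €120,000; Thandi: €120,000; Dora: €180,000; Oona: €450,000; Ulla: €450,000; Alma: €180,000; Rangi: €120,000; Yevgeni: €180,000; Vikram: €450,000; Xiomara: €450,000

Niko first takes €120,000, leaving a balance of €3,375,000. Niko then takes one-fifth of the balance (€675,000), for a total of €795,000. The remaining €2,700,000 passes to the descendants.
The descendants' portion (€2,700,000) is divided at the children's generation into 6 shares of €450,000. Oona, Ulla, Vikram, and Xiomara each take €450,000. The 2 shares of the deceased (Matthias and Greta) are combined into a pool of €900,000.
That pool (€900,000) is divided at the grandchildren's generation into 5 shares of €180,000. Dora, Alma, and Yevgeni each take €180,000. The 2 shares of the deceased (Farrukh and Petra) are combined into a pool of €360,000.
That pool (€360,000) is divided at the great-grandchildren's generation equally among Yolanda, Thandi, and Rangi: €120,000 each.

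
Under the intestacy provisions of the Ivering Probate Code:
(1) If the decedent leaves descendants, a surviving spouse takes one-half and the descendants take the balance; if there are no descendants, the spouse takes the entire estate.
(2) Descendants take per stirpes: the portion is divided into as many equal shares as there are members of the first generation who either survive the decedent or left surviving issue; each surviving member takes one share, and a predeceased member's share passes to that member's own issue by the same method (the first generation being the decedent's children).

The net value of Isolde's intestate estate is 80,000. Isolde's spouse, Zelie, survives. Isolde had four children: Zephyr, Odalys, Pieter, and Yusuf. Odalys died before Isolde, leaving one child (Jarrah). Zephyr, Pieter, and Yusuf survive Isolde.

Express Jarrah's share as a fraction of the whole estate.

Jarrah receives 1/8 of the estate.

Zelie takes one-half of 80,000 = 40,000. The remaining 40,000 passes to the descendants.
The descendants' portion (40,000) is divided into 4 shares of 10,000: Zephyr, Pieter, and Yusuf each take 10,000; Odalys's 10,000 share passes to Odalys's issue.
Odalys's share (10,000) passes entirely to Jarrah.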